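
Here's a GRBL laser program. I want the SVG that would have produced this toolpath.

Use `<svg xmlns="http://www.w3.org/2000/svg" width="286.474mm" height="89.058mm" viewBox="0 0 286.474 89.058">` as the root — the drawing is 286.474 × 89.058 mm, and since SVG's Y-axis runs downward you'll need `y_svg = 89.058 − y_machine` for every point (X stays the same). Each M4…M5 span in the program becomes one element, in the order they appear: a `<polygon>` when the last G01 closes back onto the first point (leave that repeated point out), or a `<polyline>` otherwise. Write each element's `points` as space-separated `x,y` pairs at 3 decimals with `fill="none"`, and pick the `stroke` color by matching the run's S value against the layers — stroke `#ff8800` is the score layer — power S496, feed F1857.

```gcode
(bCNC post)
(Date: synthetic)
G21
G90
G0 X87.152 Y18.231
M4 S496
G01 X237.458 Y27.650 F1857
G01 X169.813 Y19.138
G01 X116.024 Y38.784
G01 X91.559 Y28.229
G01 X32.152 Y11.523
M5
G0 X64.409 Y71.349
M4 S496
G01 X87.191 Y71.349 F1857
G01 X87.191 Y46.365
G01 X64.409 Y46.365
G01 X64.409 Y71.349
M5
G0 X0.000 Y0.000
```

<svg xmlns="http://www.w3.org/2000/svg" width="286.474mm" height="89.058mm" viewBox="0 0 286.474 89.058">
  <polyline points="87.152,70.827 237.458,61.408 169.813,69.920 116.024,50.274 91.559,60.829 32.152,77.535" fill="none" stroke="#ff8800"/>
  <polygon points="64.409,17.709 87.191,17.709 87.191,42.693 64.409,42.693" fill="none" stroke="#ff8800"/>
</svg>

Each laser-on run becomes one SVG element. Flip Y back into SVG space with y_svg = 89.058 − y_machine. Every run uses S496, so all elements get stroke `#ff8800` (score).

Run 1: The run is open, so emit a `<polyline>` with points (Y-flipped): 87.152,70.827 237.458,61.408 169.813,69.920 116.024,50.274 91.559,60.829 32.152,77.535.

Run 2: The run returns to its start, so emit a `<polygon>` with points (Y-flipped): 64.409,17.709 87.191,17.709 87.191,42.693 64.409,42.693.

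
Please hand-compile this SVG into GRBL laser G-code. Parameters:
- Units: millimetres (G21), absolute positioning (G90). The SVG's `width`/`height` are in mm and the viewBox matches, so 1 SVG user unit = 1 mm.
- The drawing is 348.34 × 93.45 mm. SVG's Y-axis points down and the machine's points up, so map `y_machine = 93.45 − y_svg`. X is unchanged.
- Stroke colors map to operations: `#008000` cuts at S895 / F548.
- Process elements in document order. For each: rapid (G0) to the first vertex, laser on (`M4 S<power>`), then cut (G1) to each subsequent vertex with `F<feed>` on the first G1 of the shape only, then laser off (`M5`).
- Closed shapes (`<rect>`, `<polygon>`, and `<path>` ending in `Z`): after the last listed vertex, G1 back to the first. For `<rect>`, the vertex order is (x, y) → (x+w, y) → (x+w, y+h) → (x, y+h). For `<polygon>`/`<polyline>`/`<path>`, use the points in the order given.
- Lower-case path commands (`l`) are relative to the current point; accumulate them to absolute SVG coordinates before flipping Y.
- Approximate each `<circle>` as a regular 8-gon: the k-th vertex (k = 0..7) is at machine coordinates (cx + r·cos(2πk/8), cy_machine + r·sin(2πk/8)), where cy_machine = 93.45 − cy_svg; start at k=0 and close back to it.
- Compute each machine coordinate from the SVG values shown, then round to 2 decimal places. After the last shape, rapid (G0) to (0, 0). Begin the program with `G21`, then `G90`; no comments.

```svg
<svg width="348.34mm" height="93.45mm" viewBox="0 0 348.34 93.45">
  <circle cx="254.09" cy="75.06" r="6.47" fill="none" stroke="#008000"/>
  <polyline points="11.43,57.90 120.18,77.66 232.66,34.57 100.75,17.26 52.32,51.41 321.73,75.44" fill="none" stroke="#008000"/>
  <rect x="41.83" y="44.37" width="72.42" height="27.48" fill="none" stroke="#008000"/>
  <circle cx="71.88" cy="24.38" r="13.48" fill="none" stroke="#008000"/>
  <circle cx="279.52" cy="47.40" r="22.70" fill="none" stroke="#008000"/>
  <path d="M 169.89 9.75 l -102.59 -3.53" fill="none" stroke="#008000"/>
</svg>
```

viewBox `0 0 348.34 93.45` with mm width/height → 1 unit = 1 mm. Flip: y_m = 93.45 − y_svg.

**Shape 1** — `<circle>` circle, stroke `#008000` → cut (S895, F548). Machine vertices: (260.56,18.39) → (258.66,22.96) → (254.09,24.86) → (249.52,22.96) → (247.62,18.39) → (249.52,13.82) → (254.09,11.92) → (258.66,13.82) → (260.56,18.39). Closed: final G1 returns to the first vertex.

**Shape 2** — `<polyline>` open polyline, stroke `#008000` → cut (S895, F548). Machine vertices: (11.43,35.55) → (120.18,15.79) → (232.66,58.88) → (100.75,76.19) → (52.32,42.04) → (321.73,18.01). Open path.

**Shape 3** — `<rect>` rectangle, stroke `#008000` → cut (S895, F548). Machine vertices: (41.83,49.08) → (114.25,49.08) → (114.25,21.60) → (41.83,21.60) → (41.83,49.08). Closed: final G1 returns to the first vertex.

**Shape 4** — `<circle>` circle, stroke `#008000` → cut (S895, F548). Machine vertices: (85.36,69.07) → (81.41,78.60) → (71.88,82.55) → (62.35,78.60) → (58.40,69.07) → (62.35,59.54) → (71.88,55.59) → (81.41,59.54) → (85.36,69.07). Closed: final G1 returns to the first vertex.

**Shape 5** — `<circle>` circle, stroke `#008000` → cut (S895, F548). Machine vertices: (302.22,46.05) → (295.57,62.10) → (279.52,68.75) → (263.47,62.10) → (256.82,46.05) → (263.47,30.00) → (279.52,23.35) → (295.57,30.00) → (302.22,46.05). Closed: final G1 returns to the first vertex.

**Shape 6** — `<path>` line segment, stroke `#008000` → cut (S895, F548). Machine vertices: (169.89,83.70) → (67.30,87.23). Open path.

G21
G90
G0 X260.56 Y18.39
M4 S895
G1 X258.66 Y22.96 F548
G1 X254.09 Y24.86
G1 X249.52 Y22.96
G1 X247.62 Y18.39
G1 X249.52 Y13.82
G1 X254.09 Y11.92
G1 X258.66 Y13.82
G1 X260.56 Y18.39
M5
G0 X11.43 Y35.55
M4 S895
G1 X120.18 Y15.79 F548
G1 X232.66 Y58.88
G1 X100.75 Y76.19
G1 X52.32 Y42.04
G1 X321.73 Y18.01
M5
G0 X41.83 Y49.08
M4 S895
G1 X114.25 Y49.08 F548
G1 X114.25 Y21.60
G1 X41.83 Y21.60
G1 X41.83 Y49.08
M5
G0 X85.36 Y69.07
M4 S895
G1 X81.41 Y78.60 F548
G1 X71.88 Y82.55
G1 X62.35 Y78.60
G1 X58.40 Y69.07
G1 X62.35 Y59.54
G1 X71.88 Y55.59
G1 X81.41 Y59.54
G1 X85.36 Y69.07
M5
G0 X302.22 Y46.05
M4 S895
G1 X295.57 Y62.10 F548
G1 X279.52 Y68.75
G1 X263.47 Y62.10
G1 X256.82 Y46.05
G1 X263.47 Y30.00
G1 X279.52 Y23.35
G1 X295.57 Y30.00
G1 X302.22 Y46.05
M5
G0 X169.89 Y83.70
M4 S895
G1 X67.30 Y87.23 F548
M5
G0 X0.00 Y0.00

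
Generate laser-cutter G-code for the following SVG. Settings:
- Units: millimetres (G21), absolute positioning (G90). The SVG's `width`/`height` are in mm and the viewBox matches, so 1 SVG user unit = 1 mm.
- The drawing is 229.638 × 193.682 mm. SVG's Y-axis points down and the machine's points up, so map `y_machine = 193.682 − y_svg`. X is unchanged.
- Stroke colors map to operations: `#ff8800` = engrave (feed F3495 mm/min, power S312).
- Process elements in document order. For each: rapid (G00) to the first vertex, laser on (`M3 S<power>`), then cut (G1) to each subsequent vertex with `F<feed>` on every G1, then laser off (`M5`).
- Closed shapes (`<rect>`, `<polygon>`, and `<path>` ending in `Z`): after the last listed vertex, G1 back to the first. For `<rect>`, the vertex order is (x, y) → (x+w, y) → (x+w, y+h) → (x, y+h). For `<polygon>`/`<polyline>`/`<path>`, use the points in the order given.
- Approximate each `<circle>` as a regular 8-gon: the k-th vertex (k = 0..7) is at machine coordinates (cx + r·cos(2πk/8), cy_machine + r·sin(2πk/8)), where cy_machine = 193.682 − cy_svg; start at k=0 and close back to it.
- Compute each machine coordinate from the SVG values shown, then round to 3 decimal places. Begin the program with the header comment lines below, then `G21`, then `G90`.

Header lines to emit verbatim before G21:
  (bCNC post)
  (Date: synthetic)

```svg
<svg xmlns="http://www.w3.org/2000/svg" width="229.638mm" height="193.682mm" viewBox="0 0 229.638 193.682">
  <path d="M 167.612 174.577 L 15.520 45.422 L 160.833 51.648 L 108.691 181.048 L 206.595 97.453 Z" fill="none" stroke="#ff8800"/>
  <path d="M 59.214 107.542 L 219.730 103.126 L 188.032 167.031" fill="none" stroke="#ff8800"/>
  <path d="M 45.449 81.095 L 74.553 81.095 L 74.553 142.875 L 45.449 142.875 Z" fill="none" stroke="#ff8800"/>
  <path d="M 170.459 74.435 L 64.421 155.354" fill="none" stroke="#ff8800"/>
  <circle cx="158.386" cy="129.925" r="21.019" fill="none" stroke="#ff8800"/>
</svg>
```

(bCNC post)
(Date: synthetic)
G21
G90
G00 X167.612 Y19.105
M3 S312
G1 X15.520 Y148.260 F3495
G1 X160.833 Y142.034 F3495
G1 X108.691 Y12.634 F3495
G1 X206.595 Y96.229 F3495
G1 X167.612 Y19.105 F3495
M5
G00 X59.214 Y86.140
M3 S312
G1 X219.730 Y90.556 F3495
G1 X188.032 Y26.651 F3495
M5
G00 X45.449 Y112.587
M3 S312
G1 X74.553 Y112.587 F3495
G1 X74.553 Y50.807 F3495
G1 X45.449 Y50.807 F3495
G1 X45.449 Y112.587 F3495
M5
G00 X170.459 Y119.247
M3 S312
G1 X64.421 Y38.328 F3495
M5
G00 X179.405 Y63.757
M3 S312
G1 X173.249 Y78.620 F3495
G1 X158.386 Y84.776 F3495
G1 X143.523 Y78.620 F3495
G1 X137.367 Y63.757 F3495
G1 X143.523 Y48.894 F3495
G1 X158.386 Y42.738 F3495
G1 X173.249 Y48.894 F3495
G1 X179.405 Y63.757 F3495
M5

1 u = 1 mm; y_m = 193.682 − y.

[1] `<path>` closed polygon, #ff8800→engrave S312 F3495: (167.612,19.105) → (15.520,148.260) → (160.833,142.034) → (108.691,12.634) → (206.595,96.229) → (167.612,19.105) (closed)

[2] `<path>` open polyline, #ff8800→engrave S312 F3495: (59.214,86.140) → (219.730,90.556) → (188.032,26.651)

[3] `<path>` rectangle, #ff8800→engrave S312 F3495: (45.449,112.587) → (74.553,112.587) → (74.553,50.807) → (45.449,50.807) → (45.449,112.587) (closed)

[4] `<path>` line segment, #ff8800→engrave S312 F3495: (170.459,119.247) → (64.421,38.328)

[5] `<circle>` circle, #ff8800→engrave S312 F3495: (179.405,63.757) → (173.249,78.620) → (158.386,84.776) → (143.523,78.620) → (137.367,63.757) → (143.523,48.894) → (158.386,42.738) → (173.249,48.894) → (179.405,63.757) (closed)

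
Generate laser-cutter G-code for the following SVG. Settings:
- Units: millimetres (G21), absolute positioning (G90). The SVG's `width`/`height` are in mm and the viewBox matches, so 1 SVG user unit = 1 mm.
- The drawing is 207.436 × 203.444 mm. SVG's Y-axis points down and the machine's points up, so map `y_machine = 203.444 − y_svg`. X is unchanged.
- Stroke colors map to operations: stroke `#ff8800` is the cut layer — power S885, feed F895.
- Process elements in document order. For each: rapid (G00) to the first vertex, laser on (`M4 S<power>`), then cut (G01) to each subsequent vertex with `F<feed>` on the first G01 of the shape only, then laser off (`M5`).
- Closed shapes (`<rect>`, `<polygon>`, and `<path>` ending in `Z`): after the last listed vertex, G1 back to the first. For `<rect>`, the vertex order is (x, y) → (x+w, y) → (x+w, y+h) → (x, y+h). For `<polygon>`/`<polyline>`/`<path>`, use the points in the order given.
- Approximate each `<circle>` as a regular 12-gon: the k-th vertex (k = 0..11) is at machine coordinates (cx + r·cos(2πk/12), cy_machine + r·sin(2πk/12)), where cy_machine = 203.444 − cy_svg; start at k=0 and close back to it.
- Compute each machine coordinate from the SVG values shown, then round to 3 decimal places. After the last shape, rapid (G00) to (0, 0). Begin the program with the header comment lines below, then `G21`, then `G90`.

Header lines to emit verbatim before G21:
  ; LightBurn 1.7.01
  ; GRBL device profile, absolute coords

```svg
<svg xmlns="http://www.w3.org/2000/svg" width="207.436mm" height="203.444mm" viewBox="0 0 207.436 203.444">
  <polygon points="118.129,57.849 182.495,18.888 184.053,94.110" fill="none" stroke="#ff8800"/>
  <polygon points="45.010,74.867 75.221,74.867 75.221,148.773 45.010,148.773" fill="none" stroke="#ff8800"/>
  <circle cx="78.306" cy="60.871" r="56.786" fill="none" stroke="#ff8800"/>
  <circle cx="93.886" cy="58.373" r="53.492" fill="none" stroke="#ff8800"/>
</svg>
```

; LightBurn 1.7.01
; GRBL device profile, absolute coords
G21
G90
G00 X118.129 Y145.595
M4 S885
G01 X182.495 Y184.556 F895
G01 X184.053 Y109.334
G01 X118.129 Y145.595
M5
G00 X45.010 Y128.577
M4 S885
G01 X75.221 Y128.577 F895
G01 X75.221 Y54.671
G01 X45.010 Y54.671
G01 X45.010 Y128.577
M5
G00 X135.092 Y142.573
M4 S885
G01 X127.484 Y170.966 F895
G01 X106.699 Y191.751
G01 X78.306 Y199.359
G01 X49.913 Y191.751
G01 X29.128 Y170.966
G01 X21.520 Y142.573
G01 X29.128 Y114.180
G01 X49.913 Y93.395
G01 X78.306 Y85.787
G01 X106.699 Y93.395
G01 X127.484 Y114.180
G01 X135.092 Y142.573
M5
G00 X147.378 Y145.071
M4 S885
G01 X140.211 Y171.817 F895
G01 X120.632 Y191.396
G01 X93.886 Y198.563
G01 X67.140 Y191.396
G01 X47.561 Y171.817
G01 X40.394 Y145.071
G01 X47.561 Y118.325
G01 X67.140 Y98.746
G01 X93.886 Y91.579
G01 X120.632 Y98.746
G01 X140.211 Y118.325
G01 X147.378 Y145.071
M5
G00 X0.000 Y0.000

Since the viewBox matches the mm dimensions, user units are millimetres directly. The only transform is the Y-flip y_m = 203.444 − y_svg.

Shape 1 is a regular polygon drawn with `<polygon>`. Its stroke #ff8800 means cut at S885, F895. After flipping Y the toolpath is (118.129,145.595) → (182.495,184.556) → (184.053,109.334) → (118.129,145.595), returning to the start.

Shape 2 is a rectangle drawn with `<polygon>`. Its stroke #ff8800 means cut at S885, F895. After flipping Y the toolpath is (45.010,128.577) → (75.221,128.577) → (75.221,54.671) → (45.010,54.671) → (45.010,128.577), returning to the start.

Shape 3 is a circle drawn with `<circle>`. Its stroke #ff8800 means cut at S885, F895. After flipping Y the toolpath is (135.092,142.573) → (127.484,170.966) → (106.699,191.751) → (78.306,199.359) → (49.913,191.751) → (29.128,170.966) → (21.520,142.573) → (29.128,114.180) → (49.913,93.395) → (78.306,85.787) → (106.699,93.395) → (127.484,114.180) → (135.092,142.573), returning to the start.

Shape 4 is a circle drawn with `<circle>`. Its stroke #ff8800 means cut at S885, F895. After flipping Y the toolpath is (147.378,145.071) → (140.211,171.817) → (120.632,191.396) → (93.886,198.563) → (67.140,191.396) → (47.561,171.817) → (40.394,145.071) → (47.561,118.325) → (67.140,98.746) → (93.886,91.579) → (120.632,98.746) → (140.211,118.325) → (147.378,145.071), returning to the start.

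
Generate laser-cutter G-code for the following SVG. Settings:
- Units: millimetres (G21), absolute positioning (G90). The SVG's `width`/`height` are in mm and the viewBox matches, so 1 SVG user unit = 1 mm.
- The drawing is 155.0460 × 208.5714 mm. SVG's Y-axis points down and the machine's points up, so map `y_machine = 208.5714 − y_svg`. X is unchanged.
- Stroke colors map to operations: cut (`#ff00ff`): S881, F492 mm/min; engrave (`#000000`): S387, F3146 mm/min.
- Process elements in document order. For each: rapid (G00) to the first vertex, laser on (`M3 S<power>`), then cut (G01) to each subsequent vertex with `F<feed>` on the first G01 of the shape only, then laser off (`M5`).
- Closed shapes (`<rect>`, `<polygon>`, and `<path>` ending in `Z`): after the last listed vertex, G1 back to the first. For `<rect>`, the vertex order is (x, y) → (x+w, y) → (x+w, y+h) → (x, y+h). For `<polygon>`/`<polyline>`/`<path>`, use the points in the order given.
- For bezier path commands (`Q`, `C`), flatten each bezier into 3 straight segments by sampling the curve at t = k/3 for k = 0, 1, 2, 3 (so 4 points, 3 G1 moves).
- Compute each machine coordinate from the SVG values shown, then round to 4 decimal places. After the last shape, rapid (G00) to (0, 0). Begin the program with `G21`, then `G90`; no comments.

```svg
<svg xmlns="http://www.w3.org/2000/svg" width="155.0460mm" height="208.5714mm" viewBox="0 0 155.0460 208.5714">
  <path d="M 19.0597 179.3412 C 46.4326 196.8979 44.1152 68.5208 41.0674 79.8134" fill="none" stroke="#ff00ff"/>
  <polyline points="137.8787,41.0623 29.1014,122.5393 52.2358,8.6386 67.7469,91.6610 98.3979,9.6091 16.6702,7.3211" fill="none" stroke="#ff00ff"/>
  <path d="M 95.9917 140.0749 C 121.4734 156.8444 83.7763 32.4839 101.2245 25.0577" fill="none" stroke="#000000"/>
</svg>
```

viewBox `0 0 155.0460 208.5714` with mm width/height → 1 unit = 1 mm. Flip: y_m = 208.5714 − y_svg.

**Shape 1** — `<path>` cubic bezier, stroke `#ff00ff` → cut (S881, F492). Control points (SVG): P0=(19.0597,179.3412), P1=(46.4326,196.8979), P2=(44.1152,68.5208), P3=(41.0674,79.8134); sampled at t=k/3. Machine vertices: (19.0597,29.2302) → (37.6084,49.7402) → (42.7991,104.0719) → (41.0674,128.7580). Open path.

**Shape 2** — `<polyline>` open polyline, stroke `#ff00ff` → cut (S881, F492). Machine vertices: (137.8787,167.5091) → (29.1014,86.0321) → (52.2358,199.9328) → (67.7469,116.9104) → (98.3979,198.9623) → (16.6702,201.2503). Open path.

**Shape 3** — `<path>` cubic bezier, stroke `#000000` → engrave (S387, F3146). Control points (SVG): P0=(95.9917,140.0749), P1=(121.4734,156.8444), P2=(83.7763,32.4839), P3=(101.2245,25.0577); sampled at t=k/3. Machine vertices: (95.9917,68.4965) → (104.7962,89.2124) → (97.7757,146.6673) → (101.2245,183.5137). Open path.

G21
G90
G00 X19.0597 Y29.2302
M3 S881
G01 X37.6084 Y49.7402 F492
G01 X42.7991 Y104.0719
G01 X41.0674 Y128.7580
M5
G00 X137.8787 Y167.5091
M3 S881
G01 X29.1014 Y86.0321 F492
G01 X52.2358 Y199.9328
G01 X67.7469 Y116.9104
G01 X98.3979 Y198.9623
G01 X16.6702 Y201.2503
M5
G00 X95.9917 Y68.4965
M3 S387
G01 X104.7962 Y89.2124 F3146
G01 X97.7757 Y146.6673
G01 X101.2245 Y183.5137
M5
G00 X0.0000 Y0.0000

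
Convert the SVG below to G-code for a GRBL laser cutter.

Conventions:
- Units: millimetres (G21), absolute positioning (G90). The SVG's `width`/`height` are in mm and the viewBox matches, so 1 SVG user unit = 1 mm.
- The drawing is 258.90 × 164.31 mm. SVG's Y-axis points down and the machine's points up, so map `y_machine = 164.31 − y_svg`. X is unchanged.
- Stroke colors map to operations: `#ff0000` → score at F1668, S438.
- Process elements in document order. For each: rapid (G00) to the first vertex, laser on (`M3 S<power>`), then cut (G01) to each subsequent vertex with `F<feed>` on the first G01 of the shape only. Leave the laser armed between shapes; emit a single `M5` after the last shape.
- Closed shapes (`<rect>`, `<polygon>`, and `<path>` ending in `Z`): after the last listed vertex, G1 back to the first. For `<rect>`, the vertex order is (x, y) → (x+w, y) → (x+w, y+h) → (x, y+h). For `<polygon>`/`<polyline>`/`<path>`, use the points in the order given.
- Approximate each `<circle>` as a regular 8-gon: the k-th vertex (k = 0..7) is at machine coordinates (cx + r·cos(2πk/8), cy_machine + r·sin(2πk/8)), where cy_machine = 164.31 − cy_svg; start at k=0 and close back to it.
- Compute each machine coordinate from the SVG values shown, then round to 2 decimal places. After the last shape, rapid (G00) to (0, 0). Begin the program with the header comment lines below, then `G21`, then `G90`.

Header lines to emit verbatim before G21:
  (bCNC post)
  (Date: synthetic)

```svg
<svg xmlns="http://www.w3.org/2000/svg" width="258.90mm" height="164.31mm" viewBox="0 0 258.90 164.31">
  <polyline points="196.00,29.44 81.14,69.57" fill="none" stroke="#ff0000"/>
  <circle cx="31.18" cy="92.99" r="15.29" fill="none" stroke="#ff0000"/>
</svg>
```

(bCNC post)
(Date: synthetic)
G21
G90
G00 X196.00 Y134.87
M3 S438
G01 X81.14 Y94.74 F1668
G00 X46.47 Y71.32
M3 S438
G01 X41.99 Y82.13 F1668
G01 X31.18 Y86.61
G01 X20.37 Y82.13
G01 X15.89 Y71.32
G01 X20.37 Y60.51
G01 X31.18 Y56.03
G01 X41.99 Y60.51
G01 X46.47 Y71.32
M5
G00 X0.00 Y0.00

viewBox `0 0 258.90 164.31` with mm width/height → 1 unit = 1 mm. Flip: y_m = 164.31 − y_svg.

**Shape 1** — `<polyline>` line segment, stroke `#ff0000` → score (S438, F1668). Machine vertices: (196.00,134.87) → (81.14,94.74). Open path.

**Shape 2** — `<circle>` circle, stroke `#ff0000` → score (S438, F1668). Machine vertices: (46.47,71.32) → (41.99,82.13) → (31.18,86.61) → (20.37,82.13) → (15.89,71.32) → (20.37,60.51) → (31.18,56.03) → (41.99,60.51) → (46.47,71.32). Closed: final G1 returns to the first vertex.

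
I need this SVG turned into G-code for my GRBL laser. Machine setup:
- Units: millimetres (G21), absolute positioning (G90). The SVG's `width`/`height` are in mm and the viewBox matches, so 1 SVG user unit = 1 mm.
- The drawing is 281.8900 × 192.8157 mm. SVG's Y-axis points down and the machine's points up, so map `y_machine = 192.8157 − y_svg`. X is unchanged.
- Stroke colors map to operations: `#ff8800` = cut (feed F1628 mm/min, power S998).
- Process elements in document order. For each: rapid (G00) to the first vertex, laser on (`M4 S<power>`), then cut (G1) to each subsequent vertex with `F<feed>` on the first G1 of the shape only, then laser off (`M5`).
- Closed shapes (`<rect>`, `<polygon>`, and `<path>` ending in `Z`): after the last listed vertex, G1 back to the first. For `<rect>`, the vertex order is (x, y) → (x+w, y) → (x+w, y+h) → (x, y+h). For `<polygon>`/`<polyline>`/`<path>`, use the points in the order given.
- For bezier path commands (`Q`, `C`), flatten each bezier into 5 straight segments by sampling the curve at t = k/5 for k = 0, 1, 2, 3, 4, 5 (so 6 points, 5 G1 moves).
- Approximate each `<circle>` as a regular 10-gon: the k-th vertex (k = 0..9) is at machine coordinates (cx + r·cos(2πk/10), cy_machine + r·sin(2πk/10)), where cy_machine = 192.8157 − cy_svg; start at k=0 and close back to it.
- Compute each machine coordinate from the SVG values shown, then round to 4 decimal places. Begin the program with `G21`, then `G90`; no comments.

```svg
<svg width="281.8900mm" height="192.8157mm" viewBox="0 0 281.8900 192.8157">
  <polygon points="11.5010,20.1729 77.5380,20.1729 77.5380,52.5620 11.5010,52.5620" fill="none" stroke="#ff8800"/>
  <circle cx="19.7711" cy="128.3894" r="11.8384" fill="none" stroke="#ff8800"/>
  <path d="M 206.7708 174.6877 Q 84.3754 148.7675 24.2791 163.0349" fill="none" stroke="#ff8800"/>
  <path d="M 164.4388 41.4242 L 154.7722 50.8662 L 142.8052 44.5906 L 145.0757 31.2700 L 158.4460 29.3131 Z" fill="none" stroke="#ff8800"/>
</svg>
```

Since the viewBox matches the mm dimensions, user units are millimetres directly. The only transform is the Y-flip y_m = 192.8157 − y_svg.

Shape 1 is a rectangle drawn with `<polygon>`. Its stroke #ff8800 means cut at S998, F1628. After flipping Y the toolpath is (11.5010,172.6428) → (77.5380,172.6428) → (77.5380,140.2537) → (11.5010,140.2537) → (11.5010,172.6428), returning to the start.

Shape 2 is a circle drawn with `<circle>`. Its stroke #ff8800 means cut at S998, F1628. After flipping Y the toolpath is (31.6095,64.4263) → (29.3486,71.3847) → (23.4294,75.6853) → (16.1128,75.6853) → (10.1936,71.3847) → (7.9327,64.4263) → (10.1936,57.4679) → (16.1128,53.1673) → (23.4294,53.1673) → (29.3486,57.4679) → (31.6095,64.4263), returning to the start.

Shape 3 is a quadratic bezier drawn with `<path>`. Its stroke #ff8800 means cut at S998, F1628. After flipping Y the toolpath is (206.7708,18.1280) → (160.3046,26.8886) → (118.8223,32.4341) → (82.3240,34.7647) → (50.8096,33.8803) → (24.2791,29.7808).

Shape 4 is a regular polygon drawn with `<path>`. Its stroke #ff8800 means cut at S998, F1628. After flipping Y the toolpath is (164.4388,151.3915) → (154.7722,141.9495) → (142.8052,148.2251) → (145.0757,161.5457) → (158.4460,163.5026) → (164.4388,151.3915), returning to the start.

G21
G90
G00 X11.5010 Y172.6428
M4 S998
G1 X77.5380 Y172.6428 F1628
G1 X77.5380 Y140.2537
G1 X11.5010 Y140.2537
G1 X11.5010 Y172.6428
M5
G00 X31.6095 Y64.4263
M4 S998
G1 X29.3486 Y71.3847 F1628
G1 X23.4294 Y75.6853
G1 X16.1128 Y75.6853
G1 X10.1936 Y71.3847
G1 X7.9327 Y64.4263
G1 X10.1936 Y57.4679
G1 X16.1128 Y53.1673
G1 X23.4294 Y53.1673
G1 X29.3486 Y57.4679
G1 X31.6095 Y64.4263
M5
G00 X206.7708 Y18.1280
M4 S998
G1 X160.3046 Y26.8886 F1628
G1 X118.8223 Y32.4341
G1 X82.3240 Y34.7647
G1 X50.8096 Y33.8803
G1 X24.2791 Y29.7808
M5
G00 X164.4388 Y151.3915
M4 S998
G1 X154.7722 Y141.9495 F1628
G1 X142.8052 Y148.2251
G1 X145.0757 Y161.5457
G1 X158.4460 Y163.5026
G1 X164.4388 Y151.3915
M5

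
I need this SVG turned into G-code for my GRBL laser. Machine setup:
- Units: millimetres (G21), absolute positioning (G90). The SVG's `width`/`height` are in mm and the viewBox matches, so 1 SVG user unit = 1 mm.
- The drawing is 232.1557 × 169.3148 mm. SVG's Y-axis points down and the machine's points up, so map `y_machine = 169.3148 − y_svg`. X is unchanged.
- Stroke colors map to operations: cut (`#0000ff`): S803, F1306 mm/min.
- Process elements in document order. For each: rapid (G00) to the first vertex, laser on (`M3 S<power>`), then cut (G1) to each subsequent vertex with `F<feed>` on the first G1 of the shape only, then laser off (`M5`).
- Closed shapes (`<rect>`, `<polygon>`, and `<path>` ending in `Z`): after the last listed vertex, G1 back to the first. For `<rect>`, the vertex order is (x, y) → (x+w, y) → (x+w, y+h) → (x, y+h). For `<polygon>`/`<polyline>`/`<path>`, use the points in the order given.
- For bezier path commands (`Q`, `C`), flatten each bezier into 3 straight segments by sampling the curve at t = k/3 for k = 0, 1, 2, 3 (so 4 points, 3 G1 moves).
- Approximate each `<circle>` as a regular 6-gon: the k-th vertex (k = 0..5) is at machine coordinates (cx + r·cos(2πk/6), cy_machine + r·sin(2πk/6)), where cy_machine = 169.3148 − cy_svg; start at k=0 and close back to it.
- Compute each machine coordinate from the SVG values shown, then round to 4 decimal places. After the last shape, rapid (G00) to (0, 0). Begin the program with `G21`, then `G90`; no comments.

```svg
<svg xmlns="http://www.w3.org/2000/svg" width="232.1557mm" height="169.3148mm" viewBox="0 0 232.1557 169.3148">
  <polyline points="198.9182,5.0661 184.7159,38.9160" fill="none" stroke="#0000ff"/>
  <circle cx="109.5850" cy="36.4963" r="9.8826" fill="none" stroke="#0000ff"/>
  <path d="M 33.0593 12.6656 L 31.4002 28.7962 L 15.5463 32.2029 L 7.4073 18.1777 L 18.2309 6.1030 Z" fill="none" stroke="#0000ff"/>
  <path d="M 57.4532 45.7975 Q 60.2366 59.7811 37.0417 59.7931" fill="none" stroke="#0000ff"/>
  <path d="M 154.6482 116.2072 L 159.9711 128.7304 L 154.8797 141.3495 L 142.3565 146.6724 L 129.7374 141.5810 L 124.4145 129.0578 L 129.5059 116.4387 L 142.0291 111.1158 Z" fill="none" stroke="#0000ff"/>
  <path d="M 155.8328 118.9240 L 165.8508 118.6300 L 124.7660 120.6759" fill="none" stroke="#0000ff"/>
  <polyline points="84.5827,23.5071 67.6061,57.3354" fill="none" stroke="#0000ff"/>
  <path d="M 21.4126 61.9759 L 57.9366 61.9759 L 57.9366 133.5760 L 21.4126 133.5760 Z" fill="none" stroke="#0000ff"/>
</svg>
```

G21
G90
G00 X198.9182 Y164.2487
M3 S803
G1 X184.7159 Y130.3988 F1306
M5
G00 X119.4676 Y132.8185
M3 S803
G1 X114.5263 Y141.3771 F1306
G1 X104.6437 Y141.3771
G1 X99.7024 Y132.8185
G1 X104.6437 Y124.2599
G1 X114.5263 Y124.2599
G1 X119.4676 Y132.8185
M5
G00 X33.0593 Y156.6492
M3 S803
G1 X31.4002 Y140.5186 F1306
G1 X15.5463 Y137.1119
G1 X7.4073 Y151.1371
G1 X18.2309 Y163.2118
G1 X33.0593 Y156.6492
M5
G00 X57.4532 Y123.5173
M3 S803
G1 X56.4223 Y115.7473 F1306
G1 X49.6185 Y111.0821
G1 X37.0417 Y109.5217
M5
G00 X154.6482 Y53.1076
M3 S803
G1 X159.9711 Y40.5844 F1306
G1 X154.8797 Y27.9653
G1 X142.3565 Y22.6424
G1 X129.7374 Y27.7338
G1 X124.4145 Y40.2570
G1 X129.5059 Y52.8761
G1 X142.0291 Y58.1990
G1 X154.6482 Y53.1076
M5
G00 X155.8328 Y50.3908
M3 S803
G1 X165.8508 Y50.6848 F1306
G1 X124.7660 Y48.6389
M5
G00 X84.5827 Y145.8077
M3 S803
G1 X67.6061 Y111.9794 F1306
M5
G00 X21.4126 Y107.3389
M3 S803
G1 X57.9366 Y107.3389 F1306
G1 X57.9366 Y35.7388
G1 X21.4126 Y35.7388
G1 X21.4126 Y107.3389
M5
G00 X0.0000 Y0.0000

1 u = 1 mm; y_m = 169.3148 − y.

[1] `<polyline>` line segment, #0000ff→cut S803 F1306: (198.9182,164.2487) → (184.7159,130.3988)

[2] `<circle>` circle, #0000ff→cut S803 F1306: (119.4676,132.8185) → (114.5263,141.3771) → (104.6437,141.3771) → (99.7024,132.8185) → (104.6437,124.2599) → (114.5263,124.2599) → (119.4676,132.8185) (closed)

[3] `<path>` regular polygon, #0000ff→cut S803 F1306: (33.0593,156.6492) → (31.4002,140.5186) → (15.5463,137.1119) → (7.4073,151.1371) → (18.2309,163.2118) → (33.0593,156.6492) (closed)

[4] `<path>` quadratic bezier, #0000ff→cut S803 F1306: (57.4532,123.5173) → (56.4223,115.7473) → (49.6185,111.0821) → (37.0417,109.5217)

[5] `<path>` regular polygon, #0000ff→cut S803 F1306: (154.6482,53.1076) → (159.9711,40.5844) → (154.8797,27.9653) → (142.3565,22.6424) → (129.7374,27.7338) → (124.4145,40.2570) → (129.5059,52.8761) → (142.0291,58.1990) → (154.6482,53.1076) (closed)

[6] `<path>` open polyline, #0000ff→cut S803 F1306: (155.8328,50.3908) → (165.8508,50.6848) → (124.7660,48.6389)

[7] `<polyline>` line segment, #0000ff→cut S803 F1306: (84.5827,145.8077) → (67.6061,111.9794)

[8] `<path>` rectangle, #0000ff→cut S803 F1306: (21.4126,107.3389) → (57.9366,107.3389) → (57.9366,35.7388) → (21.4126,35.7388) → (21.4126,107.3389) (closed)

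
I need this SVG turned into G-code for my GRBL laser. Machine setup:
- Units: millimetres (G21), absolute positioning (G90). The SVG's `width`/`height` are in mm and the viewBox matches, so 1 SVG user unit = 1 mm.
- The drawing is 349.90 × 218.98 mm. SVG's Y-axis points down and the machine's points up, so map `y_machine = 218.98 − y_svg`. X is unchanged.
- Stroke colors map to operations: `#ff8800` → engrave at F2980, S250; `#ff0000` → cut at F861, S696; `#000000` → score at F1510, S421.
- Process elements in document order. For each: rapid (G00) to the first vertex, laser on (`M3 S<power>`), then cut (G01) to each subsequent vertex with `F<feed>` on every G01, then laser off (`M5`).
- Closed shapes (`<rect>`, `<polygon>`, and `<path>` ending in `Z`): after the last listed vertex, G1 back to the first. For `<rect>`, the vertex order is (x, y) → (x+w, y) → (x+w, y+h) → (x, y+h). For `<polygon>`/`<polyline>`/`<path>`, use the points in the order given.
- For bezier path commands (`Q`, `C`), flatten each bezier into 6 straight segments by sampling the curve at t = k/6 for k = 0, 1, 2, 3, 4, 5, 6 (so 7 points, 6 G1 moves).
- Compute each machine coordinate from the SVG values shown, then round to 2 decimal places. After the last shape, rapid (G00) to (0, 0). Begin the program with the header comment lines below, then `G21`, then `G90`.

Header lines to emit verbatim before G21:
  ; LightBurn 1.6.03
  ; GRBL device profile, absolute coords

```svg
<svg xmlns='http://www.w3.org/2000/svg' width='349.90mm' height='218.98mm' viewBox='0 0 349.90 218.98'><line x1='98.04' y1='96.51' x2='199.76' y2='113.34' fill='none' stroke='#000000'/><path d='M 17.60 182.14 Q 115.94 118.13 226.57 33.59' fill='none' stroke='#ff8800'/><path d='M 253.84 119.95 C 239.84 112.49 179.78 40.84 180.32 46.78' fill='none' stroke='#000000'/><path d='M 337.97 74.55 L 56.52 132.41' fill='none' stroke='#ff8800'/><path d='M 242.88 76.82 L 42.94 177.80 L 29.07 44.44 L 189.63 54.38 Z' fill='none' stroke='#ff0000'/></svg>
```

; LightBurn 1.6.03
; GRBL device profile, absolute coords
G21
G90
G00 X98.04 Y122.47
M3 S421
G01 X199.76 Y105.64 F1510
M5
G00 X17.60 Y36.84
M3 S250
G01 X50.72 Y58.75 F2980
G01 X84.53 Y81.79 F2980
G01 X119.01 Y105.98 F2980
G01 X154.18 Y131.31 F2980
G01 X190.03 Y157.78 F2980
G01 X226.57 Y185.39 F2980
M5
G00 X253.84 Y99.03
M3 S421
G01 X243.50 Y107.45 F1510
G01 X228.44 Y122.64 F1510
G01 X211.63 Y140.64 F1510
G01 X196.03 Y157.53 F1510
G01 X184.61 Y169.36 F1510
G01 X180.32 Y172.20 F1510
M5
G00 X337.97 Y144.43
M3 S250
G01 X56.52 Y86.57 F2980
M5
G00 X242.88 Y142.16
M3 S696
G01 X42.94 Y41.18 F861
G01 X29.07 Y174.54 F861
G01 X189.63 Y164.60 F861
G01 X242.88 Y142.16 F861
M5
G00 X0.00 Y0.00

Since the viewBox matches the mm dimensions, user units are millimetres directly. The only transform is the Y-flip y_m = 218.98 − y_svg.

Shape 1 is a line segment drawn with `<line>`. Its stroke #000000 means score at S421, F1510. After flipping Y the toolpath is (98.04,122.47) → (199.76,105.64).

Shape 2 is a quadratic bezier drawn with `<path>`. Its stroke #ff8800 means engrave at S250, F2980. After flipping Y the toolpath is (17.60,36.84) → (50.72,58.75) → (84.53,81.79) → (119.01,105.98) → (154.18,131.31) → (190.03,157.78) → (226.57,185.39).

Shape 3 is a cubic bezier drawn with `<path>`. Its stroke #000000 means score at S421, F1510. After flipping Y the toolpath is (253.84,99.03) → (243.50,107.45) → (228.44,122.64) → (211.63,140.64) → (196.03,157.53) → (184.61,169.36) → (180.32,172.20).

Shape 4 is a line segment drawn with `<path>`. Its stroke #ff8800 means engrave at S250, F2980. After flipping Y the toolpath is (337.97,144.43) → (56.52,86.57).

Shape 5 is a closed polygon drawn with `<path>`. Its stroke #ff0000 means cut at S696, F861. After flipping Y the toolpath is (242.88,142.16) → (42.94,41.18) → (29.07,174.54) → (189.63,164.60) → (242.88,142.16), returning to the start.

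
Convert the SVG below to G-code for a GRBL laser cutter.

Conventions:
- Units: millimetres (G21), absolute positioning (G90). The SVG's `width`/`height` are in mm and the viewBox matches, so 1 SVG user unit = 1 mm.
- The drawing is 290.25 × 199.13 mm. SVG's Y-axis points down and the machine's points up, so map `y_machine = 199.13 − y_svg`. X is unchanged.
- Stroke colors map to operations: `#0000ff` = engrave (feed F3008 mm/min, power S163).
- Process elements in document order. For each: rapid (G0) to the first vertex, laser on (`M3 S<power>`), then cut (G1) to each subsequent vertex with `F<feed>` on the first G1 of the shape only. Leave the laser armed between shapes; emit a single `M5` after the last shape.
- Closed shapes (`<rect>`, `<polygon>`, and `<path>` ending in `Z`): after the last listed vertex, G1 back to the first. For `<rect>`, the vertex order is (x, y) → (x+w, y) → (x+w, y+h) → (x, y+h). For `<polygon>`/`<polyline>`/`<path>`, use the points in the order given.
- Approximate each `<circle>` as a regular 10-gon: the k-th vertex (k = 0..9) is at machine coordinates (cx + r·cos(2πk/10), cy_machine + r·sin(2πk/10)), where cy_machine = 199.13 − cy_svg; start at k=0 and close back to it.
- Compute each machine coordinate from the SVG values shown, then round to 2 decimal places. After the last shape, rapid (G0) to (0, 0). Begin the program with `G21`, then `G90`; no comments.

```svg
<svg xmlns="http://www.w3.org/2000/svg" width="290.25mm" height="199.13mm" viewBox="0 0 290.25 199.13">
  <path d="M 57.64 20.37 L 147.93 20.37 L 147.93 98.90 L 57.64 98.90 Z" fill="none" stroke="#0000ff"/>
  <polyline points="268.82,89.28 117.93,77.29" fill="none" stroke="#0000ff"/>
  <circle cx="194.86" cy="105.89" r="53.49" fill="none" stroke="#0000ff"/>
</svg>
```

viewBox `0 0 290.25 199.13` with mm width/height → 1 unit = 1 mm. Flip: y_m = 199.13 − y_svg.

**Shape 1** — `<path>` rectangle, stroke `#0000ff` → engrave (S163, F3008). Machine vertices: (57.64,178.76) → (147.93,178.76) → (147.93,100.23) → (57.64,100.23) → (57.64,178.76). Closed: final G1 returns to the first vertex.

**Shape 2** — `<polyline>` line segment, stroke `#0000ff` → engrave (S163, F3008). Machine vertices: (268.82,109.85) → (117.93,121.84). Open path.

**Shape 3** — `<circle>` circle, stroke `#0000ff` → engrave (S163, F3008). Machine vertices: (248.35,93.24) → (238.13,124.68) → (211.39,144.11) → (178.33,144.11) → (151.59,124.68) → (141.37,93.24) → (151.59,61.80) → (178.33,42.37) → (211.39,42.37) → (238.13,61.80) → (248.35,93.24). Closed: final G1 returns to the first vertex.

G21
G90
G0 X57.64 Y178.76
M3 S163
G1 X147.93 Y178.76 F3008
G1 X147.93 Y100.23
G1 X57.64 Y100.23
G1 X57.64 Y178.76
G0 X268.82 Y109.85
M3 S163
G1 X117.93 Y121.84 F3008
G0 X248.35 Y93.24
M3 S163
G1 X238.13 Y124.68 F3008
G1 X211.39 Y144.11
G1 X178.33 Y144.11
G1 X151.59 Y124.68
G1 X141.37 Y93.24
G1 X151.59 Y61.80
G1 X178.33 Y42.37
G1 X211.39 Y42.37
G1 X238.13 Y61.80
G1 X248.35 Y93.24
M5
G0 X0.00 Y0.00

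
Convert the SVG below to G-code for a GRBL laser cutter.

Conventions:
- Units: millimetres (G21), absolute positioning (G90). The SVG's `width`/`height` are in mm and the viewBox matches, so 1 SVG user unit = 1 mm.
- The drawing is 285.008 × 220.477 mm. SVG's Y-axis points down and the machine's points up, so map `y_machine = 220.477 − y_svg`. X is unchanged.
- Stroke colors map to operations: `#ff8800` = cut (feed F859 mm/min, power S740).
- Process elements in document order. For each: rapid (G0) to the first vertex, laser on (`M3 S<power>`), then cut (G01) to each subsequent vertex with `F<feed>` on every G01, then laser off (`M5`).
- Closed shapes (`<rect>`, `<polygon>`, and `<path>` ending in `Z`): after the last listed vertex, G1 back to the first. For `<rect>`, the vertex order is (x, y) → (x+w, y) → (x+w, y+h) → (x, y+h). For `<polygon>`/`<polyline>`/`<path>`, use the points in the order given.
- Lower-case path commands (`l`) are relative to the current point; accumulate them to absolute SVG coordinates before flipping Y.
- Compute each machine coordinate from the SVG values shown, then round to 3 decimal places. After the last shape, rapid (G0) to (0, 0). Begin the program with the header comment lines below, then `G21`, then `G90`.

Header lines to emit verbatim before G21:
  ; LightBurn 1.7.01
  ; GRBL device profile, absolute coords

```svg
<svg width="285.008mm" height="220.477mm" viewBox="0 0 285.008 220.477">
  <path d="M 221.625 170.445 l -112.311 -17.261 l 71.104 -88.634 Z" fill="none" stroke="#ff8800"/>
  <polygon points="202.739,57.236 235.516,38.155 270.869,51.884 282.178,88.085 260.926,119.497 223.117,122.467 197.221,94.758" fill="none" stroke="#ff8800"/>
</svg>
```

Since the viewBox matches the mm dimensions, user units are millimetres directly. The only transform is the Y-flip y_m = 220.477 − y_svg.

Shape 1 is a regular polygon drawn with `<path>`. Its stroke #ff8800 means cut at S740, F859. After flipping Y the toolpath is (221.625,50.032) → (109.314,67.293) → (180.418,155.927) → (221.625,50.032), returning to the start.

Shape 2 is a regular polygon drawn with `<polygon>`. Its stroke #ff8800 means cut at S740, F859. After flipping Y the toolpath is (202.739,163.241) → (235.516,182.322) → (270.869,168.593) → (282.178,132.392) → (260.926,100.980) → (223.117,98.010) → (197.221,125.719) → (202.739,163.241), returning to the start.

; LightBurn 1.7.01
; GRBL device profile, absolute coords
G21
G90
G0 X221.625 Y50.032
M3 S740
G01 X109.314 Y67.293 F859
G01 X180.418 Y155.927 F859
G01 X221.625 Y50.032 F859
M5
G0 X202.739 Y163.241
M3 S740
G01 X235.516 Y182.322 F859
G01 X270.869 Y168.593 F859
G01 X282.178 Y132.392 F859
G01 X260.926 Y100.980 F859
G01 X223.117 Y98.010 F859
G01 X197.221 Y125.719 F859
G01 X202.739 Y163.241 F859
M5
G0 X0.000 Y0.000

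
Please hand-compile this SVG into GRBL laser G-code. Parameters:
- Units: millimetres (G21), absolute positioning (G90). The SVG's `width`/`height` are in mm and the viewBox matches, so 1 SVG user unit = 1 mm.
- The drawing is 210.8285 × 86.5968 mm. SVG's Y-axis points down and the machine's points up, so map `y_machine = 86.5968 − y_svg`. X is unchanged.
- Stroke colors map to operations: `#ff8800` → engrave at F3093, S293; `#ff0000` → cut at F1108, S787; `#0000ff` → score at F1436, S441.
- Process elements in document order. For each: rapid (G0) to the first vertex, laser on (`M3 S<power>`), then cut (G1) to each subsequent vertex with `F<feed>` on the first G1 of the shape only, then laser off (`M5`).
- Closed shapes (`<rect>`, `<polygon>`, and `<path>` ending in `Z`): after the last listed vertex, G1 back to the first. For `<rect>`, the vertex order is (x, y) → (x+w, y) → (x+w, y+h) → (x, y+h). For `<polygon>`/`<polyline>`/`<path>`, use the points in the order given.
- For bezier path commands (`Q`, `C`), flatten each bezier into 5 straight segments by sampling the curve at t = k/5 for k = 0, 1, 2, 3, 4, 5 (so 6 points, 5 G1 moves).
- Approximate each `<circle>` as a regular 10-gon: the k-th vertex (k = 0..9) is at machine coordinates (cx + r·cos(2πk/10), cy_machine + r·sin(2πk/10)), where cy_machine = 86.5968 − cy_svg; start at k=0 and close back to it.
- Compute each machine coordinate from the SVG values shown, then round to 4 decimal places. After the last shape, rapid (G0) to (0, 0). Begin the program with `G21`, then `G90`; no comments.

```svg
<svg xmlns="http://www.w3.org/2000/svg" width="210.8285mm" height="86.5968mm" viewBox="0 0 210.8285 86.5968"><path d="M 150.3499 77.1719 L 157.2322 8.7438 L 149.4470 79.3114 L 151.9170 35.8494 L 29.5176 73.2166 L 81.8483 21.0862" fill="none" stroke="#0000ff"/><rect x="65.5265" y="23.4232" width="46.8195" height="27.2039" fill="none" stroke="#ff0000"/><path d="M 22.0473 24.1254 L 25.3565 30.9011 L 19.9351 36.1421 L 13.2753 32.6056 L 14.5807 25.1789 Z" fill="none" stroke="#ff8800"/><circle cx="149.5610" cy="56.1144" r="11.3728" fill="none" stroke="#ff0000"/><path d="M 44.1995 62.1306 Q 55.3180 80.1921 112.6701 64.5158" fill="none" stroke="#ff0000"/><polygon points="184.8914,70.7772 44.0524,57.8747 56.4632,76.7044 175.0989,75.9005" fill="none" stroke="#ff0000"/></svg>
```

1 u = 1 mm; y_m = 86.5968 − y.

[1] `<path>` open polyline, #0000ff→score S441 F1436: (150.3499,9.4249) → (157.2322,77.8530) → (149.4470,7.2854) → (151.9170,50.7474) → (29.5176,13.3802) → (81.8483,65.5106)

[2] `<rect>` rectangle, #ff0000→cut S787 F1108: (65.5265,63.1736) → (112.3460,63.1736) → (112.3460,35.9697) → (65.5265,35.9697) → (65.5265,63.1736) (closed)

[3] `<path>` regular polygon, #ff8800→engrave S293 F3093: (22.0473,62.4714) → (25.3565,55.6957) → (19.9351,50.4547) → (13.2753,53.9912) → (14.5807,61.4179) → (22.0473,62.4714) (closed)

[4] `<circle>` circle, #ff0000→cut S787 F1108: (160.9338,30.4824) → (158.7618,37.1672) → (153.0754,41.2986) → (146.0466,41.2986) → (140.3602,37.1672) → (138.1882,30.4824) → (140.3602,23.7976) → (146.0466,19.6662) → (153.0754,19.6662) → (158.7618,23.7976) → (160.9338,30.4824) (closed)

[5] `<path>` quadratic bezier, #ff0000→cut S787 F1108: (44.1995,24.4662) → (50.4962,18.5911) → (60.4917,15.4150) → (74.1858,14.9380) → (91.5786,17.1600) → (112.6701,22.0810)

[6] `<polygon>` closed polygon, #ff0000→cut S787 F1108: (184.8914,15.8196) → (44.0524,28.7221) → (56.4632,9.8924) → (175.0989,10.6963) → (184.8914,15.8196) (closed)

G21
G90
G0 X150.3499 Y9.4249
M3 S441
G1 X157.2322 Y77.8530 F1436
G1 X149.4470 Y7.2854
G1 X151.9170 Y50.7474
G1 X29.5176 Y13.3802
G1 X81.8483 Y65.5106
M5
G0 X65.5265 Y63.1736
M3 S787
G1 X112.3460 Y63.1736 F1108
G1 X112.3460 Y35.9697
G1 X65.5265 Y35.9697
G1 X65.5265 Y63.1736
M5
G0 X22.0473 Y62.4714
M3 S293
G1 X25.3565 Y55.6957 F3093
G1 X19.9351 Y50.4547
G1 X13.2753 Y53.9912
G1 X14.5807 Y61.4179
G1 X22.0473 Y62.4714
M5
G0 X160.9338 Y30.4824
M3 S787
G1 X158.7618 Y37.1672 F1108
G1 X153.0754 Y41.2986
G1 X146.0466 Y41.2986
G1 X140.3602 Y37.1672
G1 X138.1882 Y30.4824
G1 X140.3602 Y23.7976
G1 X146.0466 Y19.6662
G1 X153.0754 Y19.6662
G1 X158.7618 Y23.7976
G1 X160.9338 Y30.4824
M5
G0 X44.1995 Y24.4662
M3 S787
G1 X50.4962 Y18.5911 F1108
G1 X60.4917 Y15.4150
G1 X74.1858 Y14.9380
G1 X91.5786 Y17.1600
G1 X112.6701 Y22.0810
M5
G0 X184.8914 Y15.8196
M3 S787
G1 X44.0524 Y28.7221 F1108
G1 X56.4632 Y9.8924
G1 X175.0989 Y10.6963
G1 X184.8914 Y15.8196
M5
G0 X0.0000 Y0.0000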